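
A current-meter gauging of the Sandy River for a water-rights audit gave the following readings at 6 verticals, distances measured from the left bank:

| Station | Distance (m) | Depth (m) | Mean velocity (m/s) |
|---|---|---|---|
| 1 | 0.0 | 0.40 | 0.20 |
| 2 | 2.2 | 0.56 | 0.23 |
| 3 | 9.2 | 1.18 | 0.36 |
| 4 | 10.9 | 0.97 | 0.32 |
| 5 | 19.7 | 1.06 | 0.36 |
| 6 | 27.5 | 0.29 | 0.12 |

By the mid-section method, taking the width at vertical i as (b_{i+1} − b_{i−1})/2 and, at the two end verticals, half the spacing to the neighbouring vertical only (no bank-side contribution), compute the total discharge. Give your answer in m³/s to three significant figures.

7.46 m³/s

w_1 = (2.2 − 0.0)/2 = 1.1 m; q_1 = 0.20 × 0.40 × 1.1 = 0.08800 m³/s
w_2 = (9.2 − 0.0)/2 = 4.6 m; q_2 = 0.23 × 0.56 × 4.6 = 0.5925 m³/s
w_3 = (10.9 − 2.2)/2 = 4.35 m; q_3 = 0.36 × 1.18 × 4.35 = 1.848 m³/s
w_4 = (19.7 − 9.2)/2 = 5.25 m; q_4 = 0.32 × 0.97 × 5.25 = 1.630 m³/s
w_5 = (27.5 − 10.9)/2 = 8.3 m; q_5 = 0.36 × 1.06 × 8.3 = 3.167 m³/s
w_6 = (27.5 − 19.7)/2 = 3.9 m; q_6 = 0.12 × 0.29 × 3.9 = 0.1357 m³/s
Q = Σ qᵢ = 7.461 m³/s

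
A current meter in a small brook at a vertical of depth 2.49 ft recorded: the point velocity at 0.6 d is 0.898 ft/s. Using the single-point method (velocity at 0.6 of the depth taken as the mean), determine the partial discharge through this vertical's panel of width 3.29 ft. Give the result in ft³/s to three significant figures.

v̄ = v₀.₆ = 0.898 ft/s
q = v̄ × d × w = 0.8980 × 2.49 × 3.29 = 7.357 ft³/s

7.36 ft³/s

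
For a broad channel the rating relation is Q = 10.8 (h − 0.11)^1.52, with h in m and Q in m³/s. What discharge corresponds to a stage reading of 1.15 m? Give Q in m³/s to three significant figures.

11.5 m³/s

Q = 10.8 × (1.15 − 0.11)^1.52 = 10.8 × 1.04^1.52 = 11.46 m³/s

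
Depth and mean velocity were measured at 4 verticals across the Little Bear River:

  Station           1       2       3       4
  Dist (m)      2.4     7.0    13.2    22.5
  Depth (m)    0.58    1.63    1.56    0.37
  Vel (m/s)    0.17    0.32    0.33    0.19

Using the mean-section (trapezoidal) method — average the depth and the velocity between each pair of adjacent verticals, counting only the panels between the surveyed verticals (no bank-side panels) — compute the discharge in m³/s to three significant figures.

6.79 m³/s

Panel 1-2: Δb = 4.6 m, d̄ = (0.58+1.63)/2 = 1.105, v̄ = (0.17+0.32)/2 = 0.245 → q = 4.6×1.105×0.245 = 1.245 m³/s
Panel 2-3: Δb = 6.2 m, d̄ = (1.63+1.56)/2 = 1.595, v̄ = (0.32+0.33)/2 = 0.325 → q = 6.2×1.595×0.325 = 3.214 m³/s
Panel 3-4: Δb = 9.3 m, d̄ = (1.56+0.37)/2 = 0.965, v̄ = (0.33+0.19)/2 = 0.26 → q = 9.3×0.965×0.26 = 2.333 m³/s
Q = Σ q = 6.793 m³/s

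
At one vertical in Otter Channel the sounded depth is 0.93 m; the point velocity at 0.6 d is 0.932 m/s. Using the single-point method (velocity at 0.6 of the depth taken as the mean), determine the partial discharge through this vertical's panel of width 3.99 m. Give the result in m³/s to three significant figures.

3.46 m³/s

v̄ = v₀.₆ = 0.932 m/s
q = v̄ × d × w = 0.9320 × 0.93 × 3.99 = 3.458 m³/s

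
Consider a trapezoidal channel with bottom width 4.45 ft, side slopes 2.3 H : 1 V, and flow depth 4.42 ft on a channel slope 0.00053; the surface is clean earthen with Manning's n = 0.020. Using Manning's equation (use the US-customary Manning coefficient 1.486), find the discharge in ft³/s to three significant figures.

200 ft³/s

A = (b + z·y)·y = (4.45 + 2.3×4.42)×4.42 = 64.60 ft²
P = b + 2y√(1+z²) = 4.45 + 2×4.42×√(1+2.3²) = 26.62 ft
R = A/P = 64.60/26.62 = 2.427 ft
Q = (1.486/n)·A·R^(2/3)·S^(1/2) = (1.486/0.020) × 64.60 × 2.427^(2/3) × 0.00053^(1/2) = 199.6 ft³/s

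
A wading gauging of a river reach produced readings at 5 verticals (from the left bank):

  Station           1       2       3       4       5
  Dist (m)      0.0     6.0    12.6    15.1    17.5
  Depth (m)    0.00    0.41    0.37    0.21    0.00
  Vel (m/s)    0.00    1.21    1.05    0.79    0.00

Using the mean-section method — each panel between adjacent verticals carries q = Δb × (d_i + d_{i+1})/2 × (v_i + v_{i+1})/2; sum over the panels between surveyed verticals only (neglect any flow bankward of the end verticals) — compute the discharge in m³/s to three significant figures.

4.42 m³/s

Panel 1-2: Δb = 6 m, d̄ = (0.00+0.41)/2 = 0.205, v̄ = (0.00+1.21)/2 = 0.605 → q = 6×0.205×0.605 = 0.7442 m³/s
Panel 2-3: Δb = 6.6 m, d̄ = (0.41+0.37)/2 = 0.39, v̄ = (1.21+1.05)/2 = 1.13 → q = 6.6×0.39×1.13 = 2.909 m³/s
Panel 3-4: Δb = 2.5 m, d̄ = (0.37+0.21)/2 = 0.29, v̄ = (1.05+0.79)/2 = 0.92 → q = 2.5×0.29×0.92 = 0.6670 m³/s
Panel 4-5: Δb = 2.4 m, d̄ = (0.21+0.00)/2 = 0.105, v̄ = (0.79+0.00)/2 = 0.395 → q = 2.4×0.105×0.395 = 0.09954 m³/s
Q = Σ q = 4.419 m³/s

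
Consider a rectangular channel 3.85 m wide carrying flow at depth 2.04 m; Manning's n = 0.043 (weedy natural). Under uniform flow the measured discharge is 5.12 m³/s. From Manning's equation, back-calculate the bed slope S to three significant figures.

A = b·y = 3.85 × 2.04 = 7.854 m²
P = b + 2y = 3.85 + 2×2.04 = 7.930 m
R = A/P = 7.854/7.930 = 0.9904 m
S = (Q·n / (1·A·R^(2/3)))² = (5.12×0.043 / (1×7.854×0.9936))² = 0.0007959

0.000796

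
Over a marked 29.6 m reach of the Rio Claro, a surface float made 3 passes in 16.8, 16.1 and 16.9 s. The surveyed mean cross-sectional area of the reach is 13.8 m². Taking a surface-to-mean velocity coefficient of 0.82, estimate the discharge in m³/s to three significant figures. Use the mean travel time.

t̄ = (16.8 + 16.1 + 16.9) / 3 = 16.6 s
v_surface = L / t̄ = 29.6 / 16.6 = 1.783 m/s
v_mean = 0.82 × 1.783 = 1.462 m/s
Q = A × v_mean = 13.8 × 1.462 = 20.18 m³/s

20.2 m³/s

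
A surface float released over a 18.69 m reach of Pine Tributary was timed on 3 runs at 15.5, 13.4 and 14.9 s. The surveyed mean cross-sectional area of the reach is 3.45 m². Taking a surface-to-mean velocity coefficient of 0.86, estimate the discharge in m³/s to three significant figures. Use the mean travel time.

3.80 m³/s

t̄ = (15.5 + 13.4 + 14.9) / 3 = 14.6 s
v_surface = L / t̄ = 18.69 / 14.6 = 1.280 m/s
v_mean = 0.86 × 1.280 = 1.101 m/s
Q = A × v_mean = 3.45 × 1.101 = 3.798 m³/s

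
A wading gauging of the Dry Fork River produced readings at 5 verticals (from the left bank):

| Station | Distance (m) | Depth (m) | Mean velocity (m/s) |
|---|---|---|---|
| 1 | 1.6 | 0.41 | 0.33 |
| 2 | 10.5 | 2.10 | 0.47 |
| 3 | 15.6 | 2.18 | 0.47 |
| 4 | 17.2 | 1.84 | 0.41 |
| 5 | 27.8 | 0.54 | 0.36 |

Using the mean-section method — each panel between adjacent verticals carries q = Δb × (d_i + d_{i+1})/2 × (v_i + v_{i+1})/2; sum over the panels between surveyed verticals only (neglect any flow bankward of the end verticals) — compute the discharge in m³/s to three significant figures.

Panel 1-2: Δb = 8.9 m, d̄ = (0.41+2.10)/2 = 1.255, v̄ = (0.33+0.47)/2 = 0.4 → q = 8.9×1.255×0.4 = 4.468 m³/s
Panel 2-3: Δb = 5.1 m, d̄ = (2.10+2.18)/2 = 2.14, v̄ = (0.47+0.47)/2 = 0.47 → q = 5.1×2.14×0.47 = 5.130 m³/s
Panel 3-4: Δb = 1.6 m, d̄ = (2.18+1.84)/2 = 2.01, v̄ = (0.47+0.41)/2 = 0.44 → q = 1.6×2.01×0.44 = 1.415 m³/s
Panel 4-5: Δb = 10.6 m, d̄ = (1.84+0.54)/2 = 1.19, v̄ = (0.41+0.36)/2 = 0.385 → q = 10.6×1.19×0.385 = 4.856 m³/s
Q = Σ q = 15.87 m³/s

15.9 m³/s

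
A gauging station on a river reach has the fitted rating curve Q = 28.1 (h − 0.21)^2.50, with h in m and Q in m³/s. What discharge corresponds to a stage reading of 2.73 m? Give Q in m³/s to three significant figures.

Q = 28.1 × (2.73 − 0.21)^2.50 = 28.1 × 2.52^2.50 = 283.3 m³/s

283 m³/s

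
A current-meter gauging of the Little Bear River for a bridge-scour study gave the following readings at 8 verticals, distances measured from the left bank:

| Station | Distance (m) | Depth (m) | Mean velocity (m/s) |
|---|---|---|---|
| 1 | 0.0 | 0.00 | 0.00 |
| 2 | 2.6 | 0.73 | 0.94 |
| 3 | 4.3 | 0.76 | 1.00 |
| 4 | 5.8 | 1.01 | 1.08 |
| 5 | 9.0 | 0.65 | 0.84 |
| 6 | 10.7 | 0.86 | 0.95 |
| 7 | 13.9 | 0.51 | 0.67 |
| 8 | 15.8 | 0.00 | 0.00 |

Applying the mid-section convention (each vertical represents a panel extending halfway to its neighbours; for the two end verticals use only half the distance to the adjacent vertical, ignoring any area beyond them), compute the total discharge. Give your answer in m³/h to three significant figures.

w_2 = (4.3 − 0.0)/2 = 2.15 m; q_2 = 0.94 × 0.73 × 2.15 = 1.475 m³/s
w_3 = (5.8 − 2.6)/2 = 1.6 m; q_3 = 1.00 × 0.76 × 1.6 = 1.216 m³/s
w_4 = (9.0 − 4.3)/2 = 2.35 m; q_4 = 1.08 × 1.01 × 2.35 = 2.563 m³/s
w_5 = (10.7 − 5.8)/2 = 2.45 m; q_5 = 0.84 × 0.65 × 2.45 = 1.338 m³/s
w_6 = (13.9 − 9.0)/2 = 2.45 m; q_6 = 0.95 × 0.86 × 2.45 = 2.002 m³/s
w_7 = (15.8 − 10.7)/2 = 2.55 m; q_7 = 0.67 × 0.51 × 2.55 = 0.8713 m³/s
Stations 1, 8 contribute zero (depth or velocity is 0).
Q = Σ qᵢ = 9.465 m³/s
= 9.465 × 3600 = 34080 m³/h

34100 m³/h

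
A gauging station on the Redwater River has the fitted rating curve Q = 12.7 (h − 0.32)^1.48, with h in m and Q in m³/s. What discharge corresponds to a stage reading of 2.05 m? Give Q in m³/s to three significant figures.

Q = 12.7 × (2.05 − 0.32)^1.48 = 12.7 × 1.73^1.48 = 28.58 m³/s

28.6 m³/s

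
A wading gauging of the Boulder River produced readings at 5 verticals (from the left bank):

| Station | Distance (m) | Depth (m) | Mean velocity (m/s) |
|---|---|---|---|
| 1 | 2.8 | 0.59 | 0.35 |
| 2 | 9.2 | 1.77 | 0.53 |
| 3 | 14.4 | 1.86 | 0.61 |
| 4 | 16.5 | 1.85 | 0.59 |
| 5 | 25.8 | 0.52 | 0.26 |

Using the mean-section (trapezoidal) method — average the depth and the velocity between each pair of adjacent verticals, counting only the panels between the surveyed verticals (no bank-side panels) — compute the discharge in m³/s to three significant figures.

Panel 1-2: Δb = 6.4 m, d̄ = (0.59+1.77)/2 = 1.18, v̄ = (0.35+0.53)/2 = 0.44 → q = 6.4×1.18×0.44 = 3.323 m³/s
Panel 2-3: Δb = 5.2 m, d̄ = (1.77+1.86)/2 = 1.815, v̄ = (0.53+0.61)/2 = 0.57 → q = 5.2×1.815×0.57 = 5.380 m³/s
Panel 3-4: Δb = 2.1 m, d̄ = (1.86+1.85)/2 = 1.855, v̄ = (0.61+0.59)/2 = 0.6 → q = 2.1×1.855×0.6 = 2.337 m³/s
Panel 4-5: Δb = 9.3 m, d̄ = (1.85+0.52)/2 = 1.185, v̄ = (0.59+0.26)/2 = 0.425 → q = 9.3×1.185×0.425 = 4.684 m³/s
Q = Σ q = 15.72 m³/s

15.7 m³/s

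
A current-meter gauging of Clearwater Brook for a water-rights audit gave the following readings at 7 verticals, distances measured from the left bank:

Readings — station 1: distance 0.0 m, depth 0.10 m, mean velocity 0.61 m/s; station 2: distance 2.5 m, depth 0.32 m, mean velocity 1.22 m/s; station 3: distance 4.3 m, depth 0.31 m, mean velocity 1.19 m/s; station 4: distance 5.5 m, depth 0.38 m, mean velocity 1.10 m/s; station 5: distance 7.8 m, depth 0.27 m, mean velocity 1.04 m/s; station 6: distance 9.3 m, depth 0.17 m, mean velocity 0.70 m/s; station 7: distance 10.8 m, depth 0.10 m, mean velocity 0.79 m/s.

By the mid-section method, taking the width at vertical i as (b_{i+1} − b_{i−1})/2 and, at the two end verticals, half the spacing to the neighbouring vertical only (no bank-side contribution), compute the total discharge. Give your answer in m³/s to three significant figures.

2.97 m³/s

w_1 = (2.5 − 0.0)/2 = 1.25 m; q_1 = 0.61 × 0.10 × 1.25 = 0.07625 m³/s
w_2 = (4.3 − 0.0)/2 = 2.15 m; q_2 = 1.22 × 0.32 × 2.15 = 0.8394 m³/s
w_3 = (5.5 − 2.5)/2 = 1.5 m; q_3 = 1.19 × 0.31 × 1.5 = 0.5534 m³/s
w_4 = (7.8 − 4.3)/2 = 1.75 m; q_4 = 1.10 × 0.38 × 1.75 = 0.7315 m³/s
w_5 = (9.3 − 5.5)/2 = 1.9 m; q_5 = 1.04 × 0.27 × 1.9 = 0.5335 m³/s
w_6 = (10.8 − 7.8)/2 = 1.5 m; q_6 = 0.70 × 0.17 × 1.5 = 0.1785 m³/s
w_7 = (10.8 − 9.3)/2 = 0.75 m; q_7 = 0.79 × 0.10 × 0.75 = 0.05925 m³/s
Q = Σ qᵢ = 2.972 m³/s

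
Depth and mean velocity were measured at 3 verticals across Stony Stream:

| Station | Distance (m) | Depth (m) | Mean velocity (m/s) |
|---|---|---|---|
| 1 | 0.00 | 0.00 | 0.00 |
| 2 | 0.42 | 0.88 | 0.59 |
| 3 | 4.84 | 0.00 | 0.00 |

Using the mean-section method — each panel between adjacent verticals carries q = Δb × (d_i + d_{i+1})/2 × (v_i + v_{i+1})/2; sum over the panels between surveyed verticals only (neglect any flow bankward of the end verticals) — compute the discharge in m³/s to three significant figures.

Panel 1-2: Δb = 0.42 m, d̄ = (0.00+0.88)/2 = 0.44, v̄ = (0.00+0.59)/2 = 0.295 → q = 0.42×0.44×0.295 = 0.05452 m³/s
Panel 2-3: Δb = 4.42 m, d̄ = (0.88+0.00)/2 = 0.44, v̄ = (0.59+0.00)/2 = 0.295 → q = 4.42×0.44×0.295 = 0.5737 m³/s
Q = Σ q = 0.6282 m³/s

0.628 m³/s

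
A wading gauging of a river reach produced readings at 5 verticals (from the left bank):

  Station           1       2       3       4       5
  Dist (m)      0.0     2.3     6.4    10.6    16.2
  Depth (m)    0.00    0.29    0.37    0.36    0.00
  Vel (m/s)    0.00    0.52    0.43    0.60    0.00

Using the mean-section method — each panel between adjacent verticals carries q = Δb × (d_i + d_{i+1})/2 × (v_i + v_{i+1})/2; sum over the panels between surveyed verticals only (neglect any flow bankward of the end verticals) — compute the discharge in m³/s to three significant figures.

Panel 1-2: Δb = 2.3 m, d̄ = (0.00+0.29)/2 = 0.145, v̄ = (0.00+0.52)/2 = 0.26 → q = 2.3×0.145×0.26 = 0.08671 m³/s
Panel 2-3: Δb = 4.1 m, d̄ = (0.29+0.37)/2 = 0.33, v̄ = (0.52+0.43)/2 = 0.475 → q = 4.1×0.33×0.475 = 0.6427 m³/s
Panel 3-4: Δb = 4.2 m, d̄ = (0.37+0.36)/2 = 0.365, v̄ = (0.43+0.60)/2 = 0.515 → q = 4.2×0.365×0.515 = 0.7895 m³/s
Panel 4-5: Δb = 5.6 m, d̄ = (0.36+0.00)/2 = 0.18, v̄ = (0.60+0.00)/2 = 0.3 → q = 5.6×0.18×0.3 = 0.3024 m³/s
Q = Σ q = 1.821 m³/s

1.82 m³/s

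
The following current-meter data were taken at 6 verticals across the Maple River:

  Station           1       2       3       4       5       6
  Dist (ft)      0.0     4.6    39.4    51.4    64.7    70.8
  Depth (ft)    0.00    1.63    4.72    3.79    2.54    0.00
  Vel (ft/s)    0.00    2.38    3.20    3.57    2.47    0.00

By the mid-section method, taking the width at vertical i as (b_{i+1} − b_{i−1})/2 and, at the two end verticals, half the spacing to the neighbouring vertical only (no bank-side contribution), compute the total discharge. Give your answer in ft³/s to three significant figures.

w_2 = (39.4 − 0.0)/2 = 19.7 ft; q_2 = 2.38 × 1.63 × 19.7 = 76.42 ft³/s
w_3 = (51.4 − 4.6)/2 = 23.4 ft; q_3 = 3.20 × 4.72 × 23.4 = 353.4 ft³/s
w_4 = (64.7 − 39.4)/2 = 12.65 ft; q_4 = 3.57 × 3.79 × 12.65 = 171.2 ft³/s
w_5 = (70.8 − 51.4)/2 = 9.7 ft; q_5 = 2.47 × 2.54 × 9.7 = 60.86 ft³/s
Stations 1, 6 contribute zero (depth or velocity is 0).
Q = Σ qᵢ = 661.9 ft³/s

662 ft³/s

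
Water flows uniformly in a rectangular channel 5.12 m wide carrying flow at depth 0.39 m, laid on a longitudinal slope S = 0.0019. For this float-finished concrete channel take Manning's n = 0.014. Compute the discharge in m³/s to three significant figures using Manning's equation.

A = b·y = 5.12 × 0.39 = 1.997 m²
P = b + 2y = 5.12 + 2×0.39 = 5.900 m
R = A/P = 1.997/5.900 = 0.3384 m
Q = (1/n)·A·R^(2/3)·S^(1/2) = (1/0.014) × 1.997 × 0.3384^(2/3) × 0.0019^(1/2) = 3.019 m³/s

3.02 m³/s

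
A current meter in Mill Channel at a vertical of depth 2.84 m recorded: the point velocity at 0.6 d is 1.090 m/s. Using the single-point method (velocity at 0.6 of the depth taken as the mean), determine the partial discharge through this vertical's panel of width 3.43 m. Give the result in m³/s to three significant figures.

10.6 m³/s

v̄ = v₀.₆ = 1.090 m/s
q = v̄ × d × w = 1.090 × 2.84 × 3.43 = 10.62 m³/s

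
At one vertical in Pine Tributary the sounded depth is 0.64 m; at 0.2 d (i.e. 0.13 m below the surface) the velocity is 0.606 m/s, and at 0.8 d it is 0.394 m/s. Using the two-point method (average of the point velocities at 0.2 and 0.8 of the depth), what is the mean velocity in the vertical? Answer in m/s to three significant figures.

v̄ = (0.606 + 0.394) / 2 = 0.5000 m/s

0.500 m/s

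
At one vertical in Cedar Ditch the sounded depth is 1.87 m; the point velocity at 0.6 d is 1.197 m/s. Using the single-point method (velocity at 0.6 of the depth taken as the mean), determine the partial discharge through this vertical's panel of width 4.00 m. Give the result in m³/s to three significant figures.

8.95 m³/s

v̄ = v₀.₆ = 1.197 m/s
q = v̄ × d × w = 1.197 × 1.87 × 4.00 = 8.954 m³/s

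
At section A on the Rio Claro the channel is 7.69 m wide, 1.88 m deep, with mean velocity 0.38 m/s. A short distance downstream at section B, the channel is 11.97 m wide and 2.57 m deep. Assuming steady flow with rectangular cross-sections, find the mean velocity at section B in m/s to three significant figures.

0.179 m/s

Q = A₁V₁ = (7.69×1.88) × 0.38 = 5.494 m³/s
A₂ = 11.97 × 2.57 = 30.76 m²
V₂ = Q/A₂ = 5.494/30.76 = 0.1786 m/s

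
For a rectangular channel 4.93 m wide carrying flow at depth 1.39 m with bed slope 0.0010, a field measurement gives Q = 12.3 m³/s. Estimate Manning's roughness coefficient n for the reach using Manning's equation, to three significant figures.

0.0163

A = b·y = 4.93 × 1.39 = 6.853 m²
P = b + 2y = 4.93 + 2×1.39 = 7.710 m
R = A/P = 6.853/7.710 = 0.8888 m
n = (1/Q)·A·R^(2/3)·S^(1/2) = (1/12.3) × 6.853 × 0.9244 × 0.03162 = 0.01629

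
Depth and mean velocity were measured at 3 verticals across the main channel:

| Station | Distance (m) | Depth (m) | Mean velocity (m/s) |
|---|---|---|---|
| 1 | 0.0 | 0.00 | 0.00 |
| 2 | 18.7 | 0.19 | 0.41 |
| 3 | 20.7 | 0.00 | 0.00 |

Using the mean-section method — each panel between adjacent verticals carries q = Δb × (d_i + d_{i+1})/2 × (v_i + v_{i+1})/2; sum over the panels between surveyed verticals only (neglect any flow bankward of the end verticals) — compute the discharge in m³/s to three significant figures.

Panel 1-2: Δb = 18.7 m, d̄ = (0.00+0.19)/2 = 0.095, v̄ = (0.00+0.41)/2 = 0.205 → q = 18.7×0.095×0.205 = 0.3642 m³/s
Panel 2-3: Δb = 2 m, d̄ = (0.19+0.00)/2 = 0.095, v̄ = (0.41+0.00)/2 = 0.205 → q = 2×0.095×0.205 = 0.03895 m³/s
Q = Σ q = 0.4031 m³/s

0.403 m³/s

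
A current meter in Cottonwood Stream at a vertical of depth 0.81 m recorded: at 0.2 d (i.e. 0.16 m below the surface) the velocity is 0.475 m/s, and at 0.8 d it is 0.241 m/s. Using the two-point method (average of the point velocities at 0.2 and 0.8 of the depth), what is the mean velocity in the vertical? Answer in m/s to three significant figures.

0.358 m/s

v̄ = (0.475 + 0.241) / 2 = 0.3580 m/s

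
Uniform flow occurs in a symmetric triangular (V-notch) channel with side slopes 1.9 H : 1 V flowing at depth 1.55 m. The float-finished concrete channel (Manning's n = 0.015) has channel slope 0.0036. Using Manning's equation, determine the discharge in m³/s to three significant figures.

14.2 m³/s

A = z·y² = 1.9×1.55² = 4.565 m²
P = 2y√(1+z²) = 2×1.55×√(1+1.9²) = 6.656 m
R = A/P = 4.565/6.656 = 0.6858 m
Q = (1/n)·A·R^(2/3)·S^(1/2) = (1/0.015) × 4.565 × 0.6858^(2/3) × 0.0036^(1/2) = 14.20 m³/s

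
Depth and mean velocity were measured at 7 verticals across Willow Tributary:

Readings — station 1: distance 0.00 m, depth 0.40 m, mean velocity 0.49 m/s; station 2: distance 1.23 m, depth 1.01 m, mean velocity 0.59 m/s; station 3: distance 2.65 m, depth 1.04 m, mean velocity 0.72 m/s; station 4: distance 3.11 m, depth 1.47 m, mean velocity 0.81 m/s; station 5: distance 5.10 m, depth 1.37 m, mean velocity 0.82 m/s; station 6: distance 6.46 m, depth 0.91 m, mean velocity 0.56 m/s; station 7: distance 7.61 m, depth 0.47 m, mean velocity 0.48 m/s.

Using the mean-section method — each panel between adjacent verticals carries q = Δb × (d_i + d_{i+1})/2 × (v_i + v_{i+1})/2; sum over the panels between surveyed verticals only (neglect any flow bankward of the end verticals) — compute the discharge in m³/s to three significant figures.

5.65 m³/s

Panel 1-2: Δb = 1.23 m, d̄ = (0.40+1.01)/2 = 0.705, v̄ = (0.49+0.59)/2 = 0.54 → q = 1.23×0.705×0.54 = 0.4683 m³/s
Panel 2-3: Δb = 1.42 m, d̄ = (1.01+1.04)/2 = 1.025, v̄ = (0.59+0.72)/2 = 0.655 → q = 1.42×1.025×0.655 = 0.9534 m³/s
Panel 3-4: Δb = 0.46 m, d̄ = (1.04+1.47)/2 = 1.255, v̄ = (0.72+0.81)/2 = 0.765 → q = 0.46×1.255×0.765 = 0.4416 m³/s
Panel 4-5: Δb = 1.99 m, d̄ = (1.47+1.37)/2 = 1.42, v̄ = (0.81+0.82)/2 = 0.815 → q = 1.99×1.42×0.815 = 2.303 m³/s
Panel 5-6: Δb = 1.36 m, d̄ = (1.37+0.91)/2 = 1.14, v̄ = (0.82+0.56)/2 = 0.69 → q = 1.36×1.14×0.69 = 1.070 m³/s
Panel 6-7: Δb = 1.15 m, d̄ = (0.91+0.47)/2 = 0.69, v̄ = (0.56+0.48)/2 = 0.52 → q = 1.15×0.69×0.52 = 0.4126 m³/s
Q = Σ q = 5.649 m³/s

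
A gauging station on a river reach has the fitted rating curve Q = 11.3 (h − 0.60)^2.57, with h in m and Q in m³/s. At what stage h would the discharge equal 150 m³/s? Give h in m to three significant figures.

3.34 m

h − h₀ = (Q/C)^(1/b) = (150/11.3)^(1/2.57) = 2.735 m
h = 0.60 + 2.735 = 3.335 m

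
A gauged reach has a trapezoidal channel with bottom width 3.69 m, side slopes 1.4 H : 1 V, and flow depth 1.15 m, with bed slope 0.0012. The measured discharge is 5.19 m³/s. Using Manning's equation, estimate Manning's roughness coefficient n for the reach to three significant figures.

0.0350

A = (b + z·y)·y = (3.69 + 1.4×1.15)×1.15 = 6.095 m²
P = b + 2y√(1+z²) = 3.69 + 2×1.15×√(1+1.4²) = 7.647 m
R = A/P = 6.095/7.647 = 0.7970 m
n = (1/Q)·A·R^(2/3)·S^(1/2) = (1/5.19) × 6.095 × 0.8596 × 0.03464 = 0.03497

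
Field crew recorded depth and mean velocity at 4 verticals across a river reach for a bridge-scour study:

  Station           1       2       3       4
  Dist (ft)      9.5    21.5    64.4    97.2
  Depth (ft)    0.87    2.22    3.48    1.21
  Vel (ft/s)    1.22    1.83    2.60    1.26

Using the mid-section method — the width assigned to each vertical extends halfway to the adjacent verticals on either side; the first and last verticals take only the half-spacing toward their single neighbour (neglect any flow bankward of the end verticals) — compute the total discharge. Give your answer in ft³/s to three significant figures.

w_1 = (21.5 − 9.5)/2 = 6 ft; q_1 = 1.22 × 0.87 × 6 = 6.368 ft³/s
w_2 = (64.4 − 9.5)/2 = 27.45 ft; q_2 = 1.83 × 2.22 × 27.45 = 111.5 ft³/s
w_3 = (97.2 − 21.5)/2 = 37.85 ft; q_3 = 2.60 × 3.48 × 37.85 = 342.5 ft³/s
w_4 = (97.2 − 64.4)/2 = 16.4 ft; q_4 = 1.26 × 1.21 × 16.4 = 25.00 ft³/s
Q = Σ qᵢ = 485.4 ft³/s

485 ft³/s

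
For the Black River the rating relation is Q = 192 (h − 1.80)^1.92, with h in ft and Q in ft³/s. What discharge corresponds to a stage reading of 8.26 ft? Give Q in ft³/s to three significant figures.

6900 ft³/s

Q = 192 × (8.26 − 1.80)^1.92 = 192 × 6.46^1.92 = 6902 ft³/s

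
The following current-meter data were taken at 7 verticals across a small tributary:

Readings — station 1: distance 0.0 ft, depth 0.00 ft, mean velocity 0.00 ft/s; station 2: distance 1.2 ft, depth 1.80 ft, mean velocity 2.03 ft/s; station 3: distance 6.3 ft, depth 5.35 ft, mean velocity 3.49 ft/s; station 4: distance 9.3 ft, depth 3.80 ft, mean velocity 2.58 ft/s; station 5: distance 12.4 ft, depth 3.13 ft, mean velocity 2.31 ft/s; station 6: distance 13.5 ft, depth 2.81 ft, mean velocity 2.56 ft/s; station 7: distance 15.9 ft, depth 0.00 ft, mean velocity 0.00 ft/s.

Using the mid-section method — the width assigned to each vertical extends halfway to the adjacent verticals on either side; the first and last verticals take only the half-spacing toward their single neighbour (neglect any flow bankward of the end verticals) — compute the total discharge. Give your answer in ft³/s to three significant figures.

w_2 = (6.3 − 0.0)/2 = 3.15 ft; q_2 = 2.03 × 1.80 × 3.15 = 11.51 ft³/s
w_3 = (9.3 − 1.2)/2 = 4.05 ft; q_3 = 3.49 × 5.35 × 4.05 = 75.62 ft³/s
w_4 = (12.4 − 6.3)/2 = 3.05 ft; q_4 = 2.58 × 3.80 × 3.05 = 29.90 ft³/s
w_5 = (13.5 − 9.3)/2 = 2.1 ft; q_5 = 2.31 × 3.13 × 2.1 = 15.18 ft³/s
w_6 = (15.9 − 12.4)/2 = 1.75 ft; q_6 = 2.56 × 2.81 × 1.75 = 12.59 ft³/s
Stations 1, 7 contribute zero (depth or velocity is 0).
Q = Σ qᵢ = 144.8 ft³/s

145 ft³/s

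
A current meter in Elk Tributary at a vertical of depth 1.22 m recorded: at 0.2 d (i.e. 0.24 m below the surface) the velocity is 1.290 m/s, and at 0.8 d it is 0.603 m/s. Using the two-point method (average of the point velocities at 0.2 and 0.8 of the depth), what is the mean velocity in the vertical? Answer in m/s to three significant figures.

v̄ = (1.290 + 0.603) / 2 = 0.9465 m/s

0.947 m/s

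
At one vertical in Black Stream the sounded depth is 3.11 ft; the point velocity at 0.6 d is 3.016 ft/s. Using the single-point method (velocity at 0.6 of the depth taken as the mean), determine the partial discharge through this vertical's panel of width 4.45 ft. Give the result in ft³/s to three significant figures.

v̄ = v₀.₆ = 3.016 ft/s
q = v̄ × d × w = 3.016 × 3.11 × 4.45 = 41.74 ft³/s

41.7 ft³/s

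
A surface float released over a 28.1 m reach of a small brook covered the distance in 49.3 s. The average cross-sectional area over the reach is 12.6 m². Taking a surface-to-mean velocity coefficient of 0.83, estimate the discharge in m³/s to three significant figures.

5.96 m³/s

v_surface = L / t̄ = 28.1 / 49.3 = 0.5700 m/s
v_mean = 0.83 × 0.5700 = 0.4731 m/s
Q = A × v_mean = 12.6 × 0.4731 = 5.961 m³/s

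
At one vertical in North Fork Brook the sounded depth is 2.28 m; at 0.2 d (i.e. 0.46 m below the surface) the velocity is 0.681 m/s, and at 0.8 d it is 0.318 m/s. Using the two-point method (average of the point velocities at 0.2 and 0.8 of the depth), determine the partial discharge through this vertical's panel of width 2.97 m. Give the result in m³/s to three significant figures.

3.38 m³/s

v̄ = (0.681 + 0.318) / 2 = 0.4995 m/s
q = v̄ × d × w = 0.4995 × 2.28 × 2.97 = 3.382 m³/s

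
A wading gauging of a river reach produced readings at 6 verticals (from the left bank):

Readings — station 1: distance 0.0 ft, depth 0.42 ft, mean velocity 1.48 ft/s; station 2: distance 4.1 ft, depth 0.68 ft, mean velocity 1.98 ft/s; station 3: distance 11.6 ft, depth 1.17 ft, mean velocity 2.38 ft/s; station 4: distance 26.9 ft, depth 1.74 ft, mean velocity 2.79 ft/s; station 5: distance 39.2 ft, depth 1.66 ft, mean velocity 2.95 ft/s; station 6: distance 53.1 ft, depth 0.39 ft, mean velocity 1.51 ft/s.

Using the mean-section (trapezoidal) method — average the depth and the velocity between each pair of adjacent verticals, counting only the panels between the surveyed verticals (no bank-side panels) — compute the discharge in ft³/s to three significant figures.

Panel 1-2: Δb = 4.1 ft, d̄ = (0.42+0.68)/2 = 0.55, v̄ = (1.48+1.98)/2 = 1.73 → q = 4.1×0.55×1.73 = 3.901 ft³/s
Panel 2-3: Δb = 7.5 ft, d̄ = (0.68+1.17)/2 = 0.925, v̄ = (1.98+2.38)/2 = 2.18 → q = 7.5×0.925×2.18 = 15.12 ft³/s
Panel 3-4: Δb = 15.3 ft, d̄ = (1.17+1.74)/2 = 1.455, v̄ = (2.38+2.79)/2 = 2.585 → q = 15.3×1.455×2.585 = 57.55 ft³/s
Panel 4-5: Δb = 12.3 ft, d̄ = (1.74+1.66)/2 = 1.7, v̄ = (2.79+2.95)/2 = 2.87 → q = 12.3×1.7×2.87 = 60.01 ft³/s
Panel 5-6: Δb = 13.9 ft, d̄ = (1.66+0.39)/2 = 1.025, v̄ = (2.95+1.51)/2 = 2.23 → q = 13.9×1.025×2.23 = 31.77 ft³/s
Q = Σ q = 168.4 ft³/s

168 ft³/s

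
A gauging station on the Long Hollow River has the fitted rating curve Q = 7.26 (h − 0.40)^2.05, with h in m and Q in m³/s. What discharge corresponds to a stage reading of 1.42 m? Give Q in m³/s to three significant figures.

Q = 7.26 × (1.42 − 0.40)^2.05 = 7.26 × 1.02^2.05 = 7.561 m³/s

7.56 m³/s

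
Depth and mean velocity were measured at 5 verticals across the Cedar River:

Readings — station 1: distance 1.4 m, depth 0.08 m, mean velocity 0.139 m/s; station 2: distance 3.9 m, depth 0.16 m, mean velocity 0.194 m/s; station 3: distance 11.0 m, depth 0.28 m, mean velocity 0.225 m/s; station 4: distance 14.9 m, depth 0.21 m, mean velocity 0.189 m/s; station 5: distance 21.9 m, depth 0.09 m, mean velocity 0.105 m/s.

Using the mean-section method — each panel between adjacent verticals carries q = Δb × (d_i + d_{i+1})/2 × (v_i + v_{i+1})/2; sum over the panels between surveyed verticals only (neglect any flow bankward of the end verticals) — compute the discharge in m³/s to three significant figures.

0.729 m³/s

Panel 1-2: Δb = 2.5 m, d̄ = (0.08+0.16)/2 = 0.12, v̄ = (0.139+0.194)/2 = 0.1665 → q = 2.5×0.12×0.1665 = 0.04995 m³/s
Panel 2-3: Δb = 7.1 m, d̄ = (0.16+0.28)/2 = 0.22, v̄ = (0.194+0.225)/2 = 0.2095 → q = 7.1×0.22×0.2095 = 0.3272 m³/s
Panel 3-4: Δb = 3.9 m, d̄ = (0.28+0.21)/2 = 0.245, v̄ = (0.225+0.189)/2 = 0.207 → q = 3.9×0.245×0.207 = 0.1978 m³/s
Panel 4-5: Δb = 7 m, d̄ = (0.21+0.09)/2 = 0.15, v̄ = (0.189+0.105)/2 = 0.147 → q = 7×0.15×0.147 = 0.1544 m³/s
Q = Σ q = 0.7293 m³/s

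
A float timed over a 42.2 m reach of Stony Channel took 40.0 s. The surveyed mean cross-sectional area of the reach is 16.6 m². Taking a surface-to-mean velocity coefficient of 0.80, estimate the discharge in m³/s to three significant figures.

v_surface = L / t̄ = 42.2 / 40 = 1.055 m/s
v_mean = 0.80 × 1.055 = 0.8440 m/s
Q = A × v_mean = 16.6 × 0.8440 = 14.01 m³/s

14.0 m³/s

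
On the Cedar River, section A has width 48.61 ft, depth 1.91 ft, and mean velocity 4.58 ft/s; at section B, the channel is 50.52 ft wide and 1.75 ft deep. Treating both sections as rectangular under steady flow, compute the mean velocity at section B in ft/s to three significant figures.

Q = A₁V₁ = (48.61×1.91) × 4.58 = 425.2 ft³/s
A₂ = 50.52 × 1.75 = 88.41 ft²
V₂ = Q/A₂ = 425.2/88.41 = 4.810 ft/s

4.81 ft/s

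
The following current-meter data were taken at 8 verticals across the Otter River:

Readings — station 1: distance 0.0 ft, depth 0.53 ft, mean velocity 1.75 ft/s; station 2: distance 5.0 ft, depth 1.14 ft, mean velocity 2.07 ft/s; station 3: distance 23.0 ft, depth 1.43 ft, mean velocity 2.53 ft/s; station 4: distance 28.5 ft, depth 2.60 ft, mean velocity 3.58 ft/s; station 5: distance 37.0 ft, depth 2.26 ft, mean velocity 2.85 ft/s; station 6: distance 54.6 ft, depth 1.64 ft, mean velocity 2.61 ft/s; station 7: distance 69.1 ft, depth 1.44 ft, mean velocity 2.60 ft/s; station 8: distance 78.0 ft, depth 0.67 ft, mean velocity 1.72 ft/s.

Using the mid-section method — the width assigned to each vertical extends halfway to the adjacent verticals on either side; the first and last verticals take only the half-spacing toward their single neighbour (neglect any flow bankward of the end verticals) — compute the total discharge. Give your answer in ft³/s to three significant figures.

w_1 = (5.0 − 0.0)/2 = 2.5 ft; q_1 = 1.75 × 0.53 × 2.5 = 2.319 ft³/s
w_2 = (23.0 − 0.0)/2 = 11.5 ft; q_2 = 2.07 × 1.14 × 11.5 = 27.14 ft³/s
w_3 = (28.5 − 5.0)/2 = 11.75 ft; q_3 = 2.53 × 1.43 × 11.75 = 42.51 ft³/s
w_4 = (37.0 − 23.0)/2 = 7 ft; q_4 = 3.58 × 2.60 × 7 = 65.16 ft³/s
w_5 = (54.6 − 28.5)/2 = 13.05 ft; q_5 = 2.85 × 2.26 × 13.05 = 84.06 ft³/s
w_6 = (69.1 − 37.0)/2 = 16.05 ft; q_6 = 2.61 × 1.64 × 16.05 = 68.70 ft³/s
w_7 = (78.0 − 54.6)/2 = 11.7 ft; q_7 = 2.60 × 1.44 × 11.7 = 43.80 ft³/s
w_8 = (78.0 − 69.1)/2 = 4.45 ft; q_8 = 1.72 × 0.67 × 4.45 = 5.128 ft³/s
Q = Σ qᵢ = 338.8 ft³/s

339 ft³/s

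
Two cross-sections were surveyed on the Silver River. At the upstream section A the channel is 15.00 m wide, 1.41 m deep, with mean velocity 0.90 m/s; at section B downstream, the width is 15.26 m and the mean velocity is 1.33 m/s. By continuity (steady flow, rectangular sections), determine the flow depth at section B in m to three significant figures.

0.938 m

Q = A₁V₁ = (15.00×1.41) × 0.90 = 19.04 m³/s
d₂ = Q/(b₂ V₂) = 19.04/(15.26×1.33) = 0.9379 m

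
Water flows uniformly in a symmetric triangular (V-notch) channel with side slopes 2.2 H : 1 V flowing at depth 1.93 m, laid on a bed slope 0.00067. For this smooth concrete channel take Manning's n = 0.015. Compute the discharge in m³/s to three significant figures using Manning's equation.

A = z·y² = 2.2×1.93² = 8.195 m²
P = 2y√(1+z²) = 2×1.93×√(1+2.2²) = 9.328 m
R = A/P = 8.195/9.328 = 0.8785 m
Q = (1/n)·A·R^(2/3)·S^(1/2) = (1/0.015) × 8.195 × 0.8785^(2/3) × 0.00067^(1/2) = 12.97 m³/s

13.0 m³/s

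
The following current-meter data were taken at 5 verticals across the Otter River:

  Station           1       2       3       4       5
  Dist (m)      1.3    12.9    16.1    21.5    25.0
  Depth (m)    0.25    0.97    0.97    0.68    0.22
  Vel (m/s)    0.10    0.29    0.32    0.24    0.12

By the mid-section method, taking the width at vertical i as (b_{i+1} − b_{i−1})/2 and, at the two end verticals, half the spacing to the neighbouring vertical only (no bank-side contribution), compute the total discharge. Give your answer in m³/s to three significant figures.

4.33 m³/s

w_1 = (12.9 − 1.3)/2 = 5.8 m; q_1 = 0.10 × 0.25 × 5.8 = 0.1450 m³/s
w_2 = (16.1 − 1.3)/2 = 7.4 m; q_2 = 0.29 × 0.97 × 7.4 = 2.082 m³/s
w_3 = (21.5 − 12.9)/2 = 4.3 m; q_3 = 0.32 × 0.97 × 4.3 = 1.335 m³/s
w_4 = (25.0 − 16.1)/2 = 4.45 m; q_4 = 0.24 × 0.68 × 4.45 = 0.7262 m³/s
w_5 = (25.0 − 21.5)/2 = 1.75 m; q_5 = 0.12 × 0.22 × 1.75 = 0.04620 m³/s
Q = Σ qᵢ = 4.334 m³/s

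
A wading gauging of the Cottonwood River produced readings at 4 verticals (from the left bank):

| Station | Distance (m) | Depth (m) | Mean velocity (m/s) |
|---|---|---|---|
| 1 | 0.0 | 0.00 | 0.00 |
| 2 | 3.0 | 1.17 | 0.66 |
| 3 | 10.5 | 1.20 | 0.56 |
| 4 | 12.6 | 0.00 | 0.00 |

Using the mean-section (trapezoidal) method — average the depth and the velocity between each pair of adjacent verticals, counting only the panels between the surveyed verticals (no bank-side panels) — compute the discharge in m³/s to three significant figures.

Panel 1-2: Δb = 3 m, d̄ = (0.00+1.17)/2 = 0.585, v̄ = (0.00+0.66)/2 = 0.33 → q = 3×0.585×0.33 = 0.5792 m³/s
Panel 2-3: Δb = 7.5 m, d̄ = (1.17+1.20)/2 = 1.185, v̄ = (0.66+0.56)/2 = 0.61 → q = 7.5×1.185×0.61 = 5.421 m³/s
Panel 3-4: Δb = 2.1 m, d̄ = (1.20+0.00)/2 = 0.6, v̄ = (0.56+0.00)/2 = 0.28 → q = 2.1×0.6×0.28 = 0.3528 m³/s
Q = Σ q = 6.353 m³/s

6.35 m³/s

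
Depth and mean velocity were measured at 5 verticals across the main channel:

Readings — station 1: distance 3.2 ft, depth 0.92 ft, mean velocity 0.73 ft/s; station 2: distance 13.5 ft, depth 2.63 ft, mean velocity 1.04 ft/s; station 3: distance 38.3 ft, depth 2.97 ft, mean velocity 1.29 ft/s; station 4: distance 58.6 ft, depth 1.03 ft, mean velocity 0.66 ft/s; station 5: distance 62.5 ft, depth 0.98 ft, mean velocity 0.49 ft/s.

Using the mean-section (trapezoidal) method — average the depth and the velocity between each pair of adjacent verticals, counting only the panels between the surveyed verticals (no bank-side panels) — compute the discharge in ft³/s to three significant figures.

139 ft³/s

Panel 1-2: Δb = 10.3 ft, d̄ = (0.92+2.63)/2 = 1.775, v̄ = (0.73+1.04)/2 = 0.885 → q = 10.3×1.775×0.885 = 16.18 ft³/s
Panel 2-3: Δb = 24.8 ft, d̄ = (2.63+2.97)/2 = 2.8, v̄ = (1.04+1.29)/2 = 1.165 → q = 24.8×2.8×1.165 = 80.90 ft³/s
Panel 3-4: Δb = 20.3 ft, d̄ = (2.97+1.03)/2 = 2, v̄ = (1.29+0.66)/2 = 0.975 → q = 20.3×2×0.975 = 39.59 ft³/s
Panel 4-5: Δb = 3.9 ft, d̄ = (1.03+0.98)/2 = 1.005, v̄ = (0.66+0.49)/2 = 0.575 → q = 3.9×1.005×0.575 = 2.254 ft³/s
Q = Σ q = 138.9 ft³/s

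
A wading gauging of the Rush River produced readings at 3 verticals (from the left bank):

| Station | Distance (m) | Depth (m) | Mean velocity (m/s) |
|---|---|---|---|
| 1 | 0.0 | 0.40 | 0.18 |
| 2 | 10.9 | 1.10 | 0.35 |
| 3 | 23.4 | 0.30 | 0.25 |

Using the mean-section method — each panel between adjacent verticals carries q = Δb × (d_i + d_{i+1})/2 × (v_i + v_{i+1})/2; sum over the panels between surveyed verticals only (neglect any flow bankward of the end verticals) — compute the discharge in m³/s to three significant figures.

Panel 1-2: Δb = 10.9 m, d̄ = (0.40+1.10)/2 = 0.75, v̄ = (0.18+0.35)/2 = 0.265 → q = 10.9×0.75×0.265 = 2.166 m³/s
Panel 2-3: Δb = 12.5 m, d̄ = (1.10+0.30)/2 = 0.7, v̄ = (0.35+0.25)/2 = 0.3 → q = 12.5×0.7×0.3 = 2.625 m³/s
Q = Σ q = 4.791 m³/s

4.79 m³/s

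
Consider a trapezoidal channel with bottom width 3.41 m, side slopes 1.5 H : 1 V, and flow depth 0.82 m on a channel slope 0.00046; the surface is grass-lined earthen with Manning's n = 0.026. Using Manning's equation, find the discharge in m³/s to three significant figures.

A = (b + z·y)·y = (3.41 + 1.5×0.82)×0.82 = 3.805 m²
P = b + 2y√(1+z²) = 3.41 + 2×0.82×√(1+1.5²) = 6.367 m
R = A/P = 3.805/6.367 = 0.5976 m
Q = (1/n)·A·R^(2/3)·S^(1/2) = (1/0.026) × 3.805 × 0.5976^(2/3) × 0.00046^(1/2) = 2.227 m³/s

2.23 m³/s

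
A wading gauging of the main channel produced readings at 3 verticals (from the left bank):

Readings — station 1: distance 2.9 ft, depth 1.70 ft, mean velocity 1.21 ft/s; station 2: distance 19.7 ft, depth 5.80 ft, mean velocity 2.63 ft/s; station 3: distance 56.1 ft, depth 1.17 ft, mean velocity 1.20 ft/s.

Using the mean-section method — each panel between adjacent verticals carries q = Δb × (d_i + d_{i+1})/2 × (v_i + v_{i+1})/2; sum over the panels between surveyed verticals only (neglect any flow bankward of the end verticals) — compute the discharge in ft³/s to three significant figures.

364 ft³/s

Panel 1-2: Δb = 16.8 ft, d̄ = (1.70+5.80)/2 = 3.75, v̄ = (1.21+2.63)/2 = 1.92 → q = 16.8×3.75×1.92 = 121.0 ft³/s
Panel 2-3: Δb = 36.4 ft, d̄ = (5.80+1.17)/2 = 3.485, v̄ = (2.63+1.20)/2 = 1.915 → q = 36.4×3.485×1.915 = 242.9 ft³/s
Q = Σ q = 363.9 ft³/s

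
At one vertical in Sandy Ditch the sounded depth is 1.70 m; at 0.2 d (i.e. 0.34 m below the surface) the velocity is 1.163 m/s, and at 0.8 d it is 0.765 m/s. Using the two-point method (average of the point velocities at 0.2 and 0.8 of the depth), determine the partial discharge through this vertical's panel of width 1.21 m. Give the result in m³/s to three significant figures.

v̄ = (1.163 + 0.765) / 2 = 0.9640 m/s
q = v̄ × d × w = 0.9640 × 1.70 × 1.21 = 1.983 m³/s

1.98 m³/s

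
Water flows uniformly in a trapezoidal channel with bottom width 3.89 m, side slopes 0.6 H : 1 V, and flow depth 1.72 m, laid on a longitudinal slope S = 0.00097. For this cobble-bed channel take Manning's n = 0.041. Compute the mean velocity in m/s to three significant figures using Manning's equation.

A = (b + z·y)·y = (3.89 + 0.6×1.72)×1.72 = 8.466 m²
P = b + 2y√(1+z²) = 3.89 + 2×1.72×√(1+0.6²) = 7.902 m
R = A/P = 8.466/7.902 = 1.071 m
Q = (1/n)·A·R^(2/3)·S^(1/2) = (1/0.041) × 8.466 × 1.071^(2/3) × 0.00097^(1/2) = 6.733 m³/s
V = Q/A = 6.733/8.466 = 0.7954 m/s

0.795 m/s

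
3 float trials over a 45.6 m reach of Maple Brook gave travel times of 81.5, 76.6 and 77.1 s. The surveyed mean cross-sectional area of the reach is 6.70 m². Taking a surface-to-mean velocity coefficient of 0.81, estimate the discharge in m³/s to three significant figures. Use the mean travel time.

3.16 m³/s

t̄ = (81.5 + 76.6 + 77.1) / 3 = 78.4 s
v_surface = L / t̄ = 45.6 / 78.4 = 0.5816 m/s
v_mean = 0.81 × 0.5816 = 0.4711 m/s
Q = A × v_mean = 6.70 × 0.4711 = 3.157 m³/s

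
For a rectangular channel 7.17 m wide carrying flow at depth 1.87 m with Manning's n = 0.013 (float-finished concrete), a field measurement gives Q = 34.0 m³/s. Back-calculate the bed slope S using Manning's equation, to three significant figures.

A = b·y = 7.17 × 1.87 = 13.41 m²
P = b + 2y = 7.17 + 2×1.87 = 10.91 m
R = A/P = 13.41/10.91 = 1.229 m
S = (Q·n / (1·A·R^(2/3)))² = (34.0×0.013 / (1×13.41×1.147))² = 0.0008255

0.000826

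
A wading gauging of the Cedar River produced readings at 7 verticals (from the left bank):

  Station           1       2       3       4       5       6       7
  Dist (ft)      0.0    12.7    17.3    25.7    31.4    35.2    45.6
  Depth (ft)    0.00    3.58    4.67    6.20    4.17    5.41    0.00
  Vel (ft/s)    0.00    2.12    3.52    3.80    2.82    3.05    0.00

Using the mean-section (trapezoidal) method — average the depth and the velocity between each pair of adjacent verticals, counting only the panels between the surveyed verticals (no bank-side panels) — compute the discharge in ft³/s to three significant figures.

439 ft³/s

Panel 1-2: Δb = 12.7 ft, d̄ = (0.00+3.58)/2 = 1.79, v̄ = (0.00+2.12)/2 = 1.06 → q = 12.7×1.79×1.06 = 24.10 ft³/s
Panel 2-3: Δb = 4.6 ft, d̄ = (3.58+4.67)/2 = 4.125, v̄ = (2.12+3.52)/2 = 2.82 → q = 4.6×4.125×2.82 = 53.51 ft³/s
Panel 3-4: Δb = 8.4 ft, d̄ = (4.67+6.20)/2 = 5.435, v̄ = (3.52+3.80)/2 = 3.66 → q = 8.4×5.435×3.66 = 167.1 ft³/s
Panel 4-5: Δb = 5.7 ft, d̄ = (6.20+4.17)/2 = 5.185, v̄ = (3.80+2.82)/2 = 3.31 → q = 5.7×5.185×3.31 = 97.83 ft³/s
Panel 5-6: Δb = 3.8 ft, d̄ = (4.17+5.41)/2 = 4.79, v̄ = (2.82+3.05)/2 = 2.935 → q = 3.8×4.79×2.935 = 53.42 ft³/s
Panel 6-7: Δb = 10.4 ft, d̄ = (5.41+0.00)/2 = 2.705, v̄ = (3.05+0.00)/2 = 1.525 → q = 10.4×2.705×1.525 = 42.90 ft³/s
Q = Σ q = 438.8 ft³/s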